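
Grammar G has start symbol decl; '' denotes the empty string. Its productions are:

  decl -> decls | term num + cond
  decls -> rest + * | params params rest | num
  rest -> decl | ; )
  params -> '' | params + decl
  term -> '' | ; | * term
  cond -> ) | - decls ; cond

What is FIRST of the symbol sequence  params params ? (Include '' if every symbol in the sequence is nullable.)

Add FIRST(params)\{''} = { + }; params is nullable, continue.
Add FIRST(params)\{''} = { + }; params is nullable, continue.
Every symbol is nullable, so include ''.

{ +, '' }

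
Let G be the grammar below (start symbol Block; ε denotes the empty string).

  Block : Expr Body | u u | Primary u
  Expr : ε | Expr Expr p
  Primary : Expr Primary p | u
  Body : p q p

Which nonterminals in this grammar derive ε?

Directly nullable (have an ε-production): Expr.
No other nonterminal has a production whose RHS symbols are all nullable.

{ Expr }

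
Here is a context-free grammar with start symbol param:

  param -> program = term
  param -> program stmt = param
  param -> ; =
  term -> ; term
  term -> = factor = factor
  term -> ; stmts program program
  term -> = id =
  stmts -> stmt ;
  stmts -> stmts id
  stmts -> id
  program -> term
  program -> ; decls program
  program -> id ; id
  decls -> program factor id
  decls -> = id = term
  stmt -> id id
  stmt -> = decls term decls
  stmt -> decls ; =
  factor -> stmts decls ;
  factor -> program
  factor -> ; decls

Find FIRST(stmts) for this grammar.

{ ;, =, id }

From stmts -> stmt ;: add FIRST(stmt) = { ;, =, id }.
From stmts -> stmts id: add FIRST(stmts) = { ;, =, id }.
stmts -> id contributes {id}.
Union: FIRST(stmts) = { ;, =, id }.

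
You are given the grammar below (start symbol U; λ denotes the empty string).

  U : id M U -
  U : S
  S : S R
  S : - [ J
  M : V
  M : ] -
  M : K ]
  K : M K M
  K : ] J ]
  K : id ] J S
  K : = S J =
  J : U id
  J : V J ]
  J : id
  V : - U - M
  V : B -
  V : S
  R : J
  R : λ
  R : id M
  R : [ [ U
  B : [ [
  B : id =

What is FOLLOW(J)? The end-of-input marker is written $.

{ $, -, =, [, ], id }

In S : - [ J: J is at the end, add FOLLOW(S) = { $, -, =, [, ], id }.
In K : ] J ]: add FIRST(]) = { ] }.
In K : id ] J S: add FIRST(S) = { - }.
In K : = S J =: add FIRST(=) = { = }.
In J : V J ]: add FIRST(]) = { ] }.
In R : J: J is at the end, add FOLLOW(R) = { $, -, =, [, ], id }.
Union: FOLLOW(J) = { $, -, =, [, ], id }.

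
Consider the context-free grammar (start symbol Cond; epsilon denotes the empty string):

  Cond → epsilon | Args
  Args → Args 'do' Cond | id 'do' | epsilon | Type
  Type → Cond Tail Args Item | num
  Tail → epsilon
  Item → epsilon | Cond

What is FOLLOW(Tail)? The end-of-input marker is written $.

{ $, 'do', id, num }

In Type → Cond Tail Args Item: add FIRST(Args Item)\{epsilon} = { 'do', id, num }.
  Since Args Item is nullable, also add FOLLOW(Type) = { $, 'do', id, num }.
Union: FOLLOW(Tail) = { $, 'do', id, num }.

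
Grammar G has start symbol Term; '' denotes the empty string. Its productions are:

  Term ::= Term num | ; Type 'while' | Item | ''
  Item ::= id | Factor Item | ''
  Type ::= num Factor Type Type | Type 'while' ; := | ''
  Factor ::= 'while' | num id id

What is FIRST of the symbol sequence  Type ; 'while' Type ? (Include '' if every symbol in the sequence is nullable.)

Add FIRST(Type)\{''} = { 'while', num }; Type is nullable, continue.
; is a terminal; add {;} and stop.

{ 'while', ;, num }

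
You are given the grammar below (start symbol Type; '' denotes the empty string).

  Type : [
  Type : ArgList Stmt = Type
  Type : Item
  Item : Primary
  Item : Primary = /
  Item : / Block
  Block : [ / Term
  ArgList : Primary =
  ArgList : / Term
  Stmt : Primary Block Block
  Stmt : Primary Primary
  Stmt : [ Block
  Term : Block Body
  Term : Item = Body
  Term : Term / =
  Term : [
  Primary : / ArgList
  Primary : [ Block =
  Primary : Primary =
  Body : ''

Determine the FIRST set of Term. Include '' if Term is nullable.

From Term : Block Body: add FIRST(Block) = { [ }.
From Term : Item = Body: add FIRST(Item) = { /, [ }.
From Term : Term / =: add FIRST(Term) = { /, [ }.
Term : [ contributes {[}.
Union: FIRST(Term) = { /, [ }.

{ /, [ }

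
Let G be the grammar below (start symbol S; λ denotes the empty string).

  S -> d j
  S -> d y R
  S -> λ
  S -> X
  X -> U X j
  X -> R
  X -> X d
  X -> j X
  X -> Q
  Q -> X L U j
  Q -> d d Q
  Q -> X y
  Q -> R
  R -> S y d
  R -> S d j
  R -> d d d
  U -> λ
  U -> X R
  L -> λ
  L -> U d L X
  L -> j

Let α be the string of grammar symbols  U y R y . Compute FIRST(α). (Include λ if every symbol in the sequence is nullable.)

Add FIRST(U)\{λ} = { d, j, y }; U is nullable, continue.
y is a terminal; add {y} and stop.

{ d, j, y }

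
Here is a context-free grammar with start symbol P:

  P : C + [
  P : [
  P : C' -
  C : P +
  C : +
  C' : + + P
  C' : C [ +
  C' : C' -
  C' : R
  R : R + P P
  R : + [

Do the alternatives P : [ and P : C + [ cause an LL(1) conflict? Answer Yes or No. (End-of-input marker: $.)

FIRST([) = { [ } and FIRST(C + [) = { +, [ }.
Both contain [, so the two alternatives are not disjoint — LL(1) conflict.

Yes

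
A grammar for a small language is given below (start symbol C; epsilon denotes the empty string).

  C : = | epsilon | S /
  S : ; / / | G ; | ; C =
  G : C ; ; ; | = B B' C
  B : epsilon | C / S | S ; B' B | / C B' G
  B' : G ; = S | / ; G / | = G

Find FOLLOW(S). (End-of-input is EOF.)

{ /, ;, = }

In C : S /: add FIRST(/) = { / }.
In B : C / S: S is at the end, add FOLLOW(B) = { /, ;, = }.
In B : S ; B' B: add FIRST(; B' B) = { ; }.
In B' : G ; = S: S is at the end, add FOLLOW(B') = { /, ;, = }.
Union: FOLLOW(S) = { /, ;, = }.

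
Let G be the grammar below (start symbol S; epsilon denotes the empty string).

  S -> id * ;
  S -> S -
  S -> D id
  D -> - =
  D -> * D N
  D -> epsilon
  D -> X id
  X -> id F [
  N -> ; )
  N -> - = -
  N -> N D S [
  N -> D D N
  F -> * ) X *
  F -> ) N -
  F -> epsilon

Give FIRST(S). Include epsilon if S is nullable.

{ *, -, id }

S -> id * ; contributes {id}.
From S -> S -: add FIRST(S) = { *, -, id }.
From S -> D id: D nullable, take FIRST(D) ∪ {id} = { *, -, id }.
Union: FIRST(S) = { *, -, id }.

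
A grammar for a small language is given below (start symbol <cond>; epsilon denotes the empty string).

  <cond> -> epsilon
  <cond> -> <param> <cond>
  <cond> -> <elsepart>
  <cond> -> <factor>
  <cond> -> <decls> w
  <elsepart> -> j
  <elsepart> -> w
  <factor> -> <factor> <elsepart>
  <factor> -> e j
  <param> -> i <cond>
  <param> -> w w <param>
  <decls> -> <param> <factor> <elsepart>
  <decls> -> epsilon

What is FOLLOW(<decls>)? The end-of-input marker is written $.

{ w }

In <cond> -> <decls> w: add FIRST(w) = { w }.
Union: FOLLOW(<decls>) = { w }.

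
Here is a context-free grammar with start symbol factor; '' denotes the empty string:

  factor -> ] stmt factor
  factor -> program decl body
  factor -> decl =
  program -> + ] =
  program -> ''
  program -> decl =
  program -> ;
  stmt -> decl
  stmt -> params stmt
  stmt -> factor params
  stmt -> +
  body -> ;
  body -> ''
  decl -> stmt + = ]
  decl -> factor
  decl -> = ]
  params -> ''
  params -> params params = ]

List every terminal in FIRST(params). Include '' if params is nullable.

{ =, '' }

params -> '' contributes ''.
From params -> params params = ]: params, params nullable, take FIRST(params) ∪ FIRST(params) ∪ {=} = { = }.
Union: FIRST(params) = { =, '' }.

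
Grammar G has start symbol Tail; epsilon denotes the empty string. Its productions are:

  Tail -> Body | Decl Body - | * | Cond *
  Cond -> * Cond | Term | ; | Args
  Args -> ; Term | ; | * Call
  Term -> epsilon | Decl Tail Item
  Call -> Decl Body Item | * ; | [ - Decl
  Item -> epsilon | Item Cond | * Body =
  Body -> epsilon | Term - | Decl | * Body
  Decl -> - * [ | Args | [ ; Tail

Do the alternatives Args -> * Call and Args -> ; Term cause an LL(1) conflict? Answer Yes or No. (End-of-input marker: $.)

No

FIRST(* Call) = { * } and FIRST(; Term) = { ; }.
The FIRST sets are disjoint and neither alternative is nullable — no conflict.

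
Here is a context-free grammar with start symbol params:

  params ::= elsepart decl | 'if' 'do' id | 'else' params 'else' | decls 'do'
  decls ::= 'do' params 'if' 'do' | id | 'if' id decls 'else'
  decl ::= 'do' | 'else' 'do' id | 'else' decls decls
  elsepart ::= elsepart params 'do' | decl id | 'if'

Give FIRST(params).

{ 'do', 'else', 'if', id }

From params ::= elsepart decl: add FIRST(elsepart) = { 'do', 'else', 'if' }.
params ::= 'if' 'do' id contributes {'if'}.
params ::= 'else' params 'else' contributes {'else'}.
From params ::= decls 'do': add FIRST(decls) = { 'do', 'if', id }.
Union: FIRST(params) = { 'do', 'else', 'if', id }.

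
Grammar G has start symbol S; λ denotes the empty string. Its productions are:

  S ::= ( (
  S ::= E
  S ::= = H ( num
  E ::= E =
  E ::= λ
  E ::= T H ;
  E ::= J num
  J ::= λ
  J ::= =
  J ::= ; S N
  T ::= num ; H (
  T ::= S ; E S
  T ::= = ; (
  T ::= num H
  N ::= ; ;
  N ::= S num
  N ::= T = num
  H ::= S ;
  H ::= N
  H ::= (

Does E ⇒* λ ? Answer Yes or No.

Yes

E has an λ-production, so E ⇒ λ.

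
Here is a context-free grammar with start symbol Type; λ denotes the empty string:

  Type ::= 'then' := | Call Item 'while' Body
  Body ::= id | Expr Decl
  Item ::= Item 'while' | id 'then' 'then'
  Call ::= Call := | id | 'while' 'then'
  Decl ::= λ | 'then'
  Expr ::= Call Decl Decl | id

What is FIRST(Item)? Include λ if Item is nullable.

From Item ::= Item 'while': add FIRST(Item) = { id }.
Item ::= id 'then' 'then' contributes {id}.
Union: FIRST(Item) = { id }.

{ id }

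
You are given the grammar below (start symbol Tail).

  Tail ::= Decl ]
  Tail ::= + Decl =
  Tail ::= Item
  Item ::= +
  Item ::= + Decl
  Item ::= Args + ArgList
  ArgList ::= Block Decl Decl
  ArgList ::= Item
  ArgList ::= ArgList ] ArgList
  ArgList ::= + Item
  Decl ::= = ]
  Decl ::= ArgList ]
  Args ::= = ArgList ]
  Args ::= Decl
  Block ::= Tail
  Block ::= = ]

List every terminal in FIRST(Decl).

{ +, = }

Decl ::= = ] contributes {=}.
From Decl ::= ArgList ]: add FIRST(ArgList) = { +, = }.
Union: FIRST(Decl) = { +, = }.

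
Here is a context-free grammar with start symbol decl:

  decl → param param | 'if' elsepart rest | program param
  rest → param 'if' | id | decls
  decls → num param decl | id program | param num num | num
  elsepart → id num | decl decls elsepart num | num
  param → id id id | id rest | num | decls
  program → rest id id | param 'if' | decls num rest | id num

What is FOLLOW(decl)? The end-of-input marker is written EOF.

decl is the start symbol, so EOF ∈ FOLLOW(decl).
In decls → num param decl: decl is at the end, add FOLLOW(decls) = { EOF, 'if', id, num }.
In elsepart → decl decls elsepart num: add FIRST(decls elsepart num) = { id, num }.
Union: FOLLOW(decl) = { EOF, 'if', id, num }.

{ EOF, 'if', id, num }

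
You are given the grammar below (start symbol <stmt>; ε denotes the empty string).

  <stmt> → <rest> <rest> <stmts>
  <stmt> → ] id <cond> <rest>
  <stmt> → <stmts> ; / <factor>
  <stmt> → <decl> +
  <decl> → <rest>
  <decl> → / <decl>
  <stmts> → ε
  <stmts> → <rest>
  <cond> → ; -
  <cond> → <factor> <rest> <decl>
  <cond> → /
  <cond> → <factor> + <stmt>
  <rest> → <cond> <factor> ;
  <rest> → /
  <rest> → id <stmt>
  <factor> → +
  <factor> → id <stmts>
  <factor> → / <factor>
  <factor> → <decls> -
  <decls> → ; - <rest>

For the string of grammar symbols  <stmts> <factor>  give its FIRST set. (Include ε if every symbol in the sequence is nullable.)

Add FIRST(<stmts>)\{ε} = { +, /, ;, id }; <stmts> is nullable, continue.
Add FIRST(<factor>) = { +, /, ;, id }; <factor> is not nullable, stop.

{ +, /, ;, id }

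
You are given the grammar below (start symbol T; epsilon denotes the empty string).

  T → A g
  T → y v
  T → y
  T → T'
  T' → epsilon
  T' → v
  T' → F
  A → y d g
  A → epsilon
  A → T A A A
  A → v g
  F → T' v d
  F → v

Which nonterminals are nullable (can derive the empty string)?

{ A, T, T' }

Directly nullable (have an epsilon-production): T', A.
T → T' with every symbol nullable, so T is nullable.
No other nonterminal has a production whose RHS symbols are all nullable.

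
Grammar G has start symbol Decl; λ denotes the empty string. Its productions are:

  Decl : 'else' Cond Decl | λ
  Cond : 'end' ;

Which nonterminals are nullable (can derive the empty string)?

{ Decl }

Directly nullable (have an λ-production): Decl.
No other nonterminal has a production whose RHS symbols are all nullable.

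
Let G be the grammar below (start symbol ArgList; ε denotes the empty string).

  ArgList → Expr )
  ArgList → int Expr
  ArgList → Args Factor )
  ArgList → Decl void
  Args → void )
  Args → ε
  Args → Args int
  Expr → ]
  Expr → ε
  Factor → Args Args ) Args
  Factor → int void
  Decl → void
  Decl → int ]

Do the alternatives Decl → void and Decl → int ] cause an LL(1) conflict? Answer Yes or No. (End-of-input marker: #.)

No

FIRST(void) = { void } and FIRST(int ]) = { int }.
The FIRST sets are disjoint and neither alternative is nullable — no conflict.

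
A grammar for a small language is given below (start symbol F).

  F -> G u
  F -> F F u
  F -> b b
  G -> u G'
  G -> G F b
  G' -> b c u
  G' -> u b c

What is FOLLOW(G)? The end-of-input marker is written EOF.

In F -> G u: add FIRST(u) = { u }.
In G -> G F b: add FIRST(F b) = { b, u }.
Union: FOLLOW(G) = { b, u }.

{ b, u }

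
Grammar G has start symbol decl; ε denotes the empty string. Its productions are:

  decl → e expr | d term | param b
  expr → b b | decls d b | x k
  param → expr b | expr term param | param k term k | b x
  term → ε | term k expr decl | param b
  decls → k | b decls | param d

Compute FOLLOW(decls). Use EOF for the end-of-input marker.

{ d }

In expr → decls d b: add FIRST(d b) = { d }.
In decls → b decls: decls is at the end, add FOLLOW(decls) = { d }.
Union: FOLLOW(decls) = { d }.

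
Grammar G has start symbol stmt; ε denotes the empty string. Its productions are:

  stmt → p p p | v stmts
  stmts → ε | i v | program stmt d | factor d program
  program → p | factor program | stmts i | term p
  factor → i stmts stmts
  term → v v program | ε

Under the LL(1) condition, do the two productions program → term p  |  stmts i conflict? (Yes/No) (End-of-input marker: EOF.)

Yes

FIRST(term p) = { p, v } and FIRST(stmts i) = { i, p, v }.
Both contain p, so the two alternatives are not disjoint — LL(1) conflict.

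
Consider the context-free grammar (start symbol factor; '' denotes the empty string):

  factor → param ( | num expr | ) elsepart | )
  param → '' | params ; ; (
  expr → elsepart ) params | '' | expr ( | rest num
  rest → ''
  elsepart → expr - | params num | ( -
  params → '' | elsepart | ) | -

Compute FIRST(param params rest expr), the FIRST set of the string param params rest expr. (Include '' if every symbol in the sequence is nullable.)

Add FIRST(param)\{''} = { (, ), -, ;, num }; param is nullable, continue.
Add FIRST(params)\{''} = { (, ), -, num }; params is nullable, continue.
Add FIRST(rest)\{''} = {  }; rest is nullable, continue.
Add FIRST(expr)\{''} = { (, ), -, num }; expr is nullable, continue.
Every symbol is nullable, so include ''.

{ (, ), -, ;, num, '' }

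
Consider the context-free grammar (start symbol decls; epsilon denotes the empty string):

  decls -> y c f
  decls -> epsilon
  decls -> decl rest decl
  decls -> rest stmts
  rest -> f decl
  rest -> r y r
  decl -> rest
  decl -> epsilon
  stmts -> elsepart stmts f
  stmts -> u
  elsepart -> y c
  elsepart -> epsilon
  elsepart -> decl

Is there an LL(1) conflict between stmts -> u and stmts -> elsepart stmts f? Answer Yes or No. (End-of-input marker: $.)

FIRST(u) = { u } and FIRST(elsepart stmts f) = { f, r, u, y }.
Both contain u, so the two alternatives are not disjoint — LL(1) conflict.

Yes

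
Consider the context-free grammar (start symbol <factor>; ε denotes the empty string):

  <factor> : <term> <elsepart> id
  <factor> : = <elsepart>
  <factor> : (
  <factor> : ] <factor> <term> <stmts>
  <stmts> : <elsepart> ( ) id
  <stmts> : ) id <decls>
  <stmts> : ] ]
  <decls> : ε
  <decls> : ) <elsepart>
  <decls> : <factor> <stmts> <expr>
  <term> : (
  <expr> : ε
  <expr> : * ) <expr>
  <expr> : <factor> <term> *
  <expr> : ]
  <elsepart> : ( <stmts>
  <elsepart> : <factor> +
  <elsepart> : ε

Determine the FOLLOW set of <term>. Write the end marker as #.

In <factor> : <term> <elsepart> id: add FIRST(<elsepart> id) = { (, =, ], id }.
In <factor> : ] <factor> <term> <stmts>: add FIRST(<stmts>) = { (, ), =, ] }.
In <expr> : <factor> <term> *: add FIRST(*) = { * }.
Union: FOLLOW(<term>) = { (, ), *, =, ], id }.

{ (, ), *, =, ], id }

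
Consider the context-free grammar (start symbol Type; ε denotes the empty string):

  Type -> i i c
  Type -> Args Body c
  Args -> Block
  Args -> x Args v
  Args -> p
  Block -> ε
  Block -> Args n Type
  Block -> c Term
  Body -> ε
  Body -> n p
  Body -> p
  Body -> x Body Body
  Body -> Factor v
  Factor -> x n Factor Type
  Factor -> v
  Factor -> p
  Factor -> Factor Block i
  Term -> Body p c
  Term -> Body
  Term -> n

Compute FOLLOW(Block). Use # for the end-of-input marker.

In Args -> Block: Block is at the end, add FOLLOW(Args) = { c, n, p, v, x }.
In Factor -> Factor Block i: add FIRST(i) = { i }.
Union: FOLLOW(Block) = { c, i, n, p, v, x }.

{ c, i, n, p, v, x }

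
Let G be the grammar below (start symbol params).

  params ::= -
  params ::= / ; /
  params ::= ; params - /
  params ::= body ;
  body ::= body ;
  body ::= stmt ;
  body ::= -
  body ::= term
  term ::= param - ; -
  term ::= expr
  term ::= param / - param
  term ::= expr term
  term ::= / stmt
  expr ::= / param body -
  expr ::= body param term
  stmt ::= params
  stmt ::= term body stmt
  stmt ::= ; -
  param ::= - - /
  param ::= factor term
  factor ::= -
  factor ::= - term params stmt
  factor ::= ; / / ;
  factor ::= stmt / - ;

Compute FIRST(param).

param ::= - - / contributes {-}.
From param ::= factor term: add FIRST(factor) = { -, /, ; }.
Union: FIRST(param) = { -, /, ; }.

{ -, /, ; }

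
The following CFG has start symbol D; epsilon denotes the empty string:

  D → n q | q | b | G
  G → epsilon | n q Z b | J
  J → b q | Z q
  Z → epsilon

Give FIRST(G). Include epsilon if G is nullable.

{ b, n, q, epsilon }

G → epsilon contributes epsilon.
G → n q Z b contributes {n}.
From G → J: add FIRST(J) = { b, q }.
Union: FIRST(G) = { b, n, q, epsilon }.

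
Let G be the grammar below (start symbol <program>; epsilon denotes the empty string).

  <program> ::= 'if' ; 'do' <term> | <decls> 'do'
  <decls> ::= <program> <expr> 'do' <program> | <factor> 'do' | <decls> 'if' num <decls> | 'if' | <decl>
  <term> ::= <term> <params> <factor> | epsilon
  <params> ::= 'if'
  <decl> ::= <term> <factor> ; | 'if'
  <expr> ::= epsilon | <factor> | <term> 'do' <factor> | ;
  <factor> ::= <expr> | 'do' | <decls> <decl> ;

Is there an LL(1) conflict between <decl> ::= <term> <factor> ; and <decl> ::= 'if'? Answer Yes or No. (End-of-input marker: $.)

FIRST(<term> <factor> ;) = { 'do', 'if', ; } and FIRST('if') = { 'if' }.
Both contain 'if', so the two alternatives are not disjoint — LL(1) conflict.

Yes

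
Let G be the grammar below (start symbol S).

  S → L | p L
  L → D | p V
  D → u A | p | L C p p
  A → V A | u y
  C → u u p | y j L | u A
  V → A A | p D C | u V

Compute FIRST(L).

{ p, u }

From L → D: add FIRST(D) = { p, u }.
L → p V contributes {p}.
Union: FIRST(L) = { p, u }.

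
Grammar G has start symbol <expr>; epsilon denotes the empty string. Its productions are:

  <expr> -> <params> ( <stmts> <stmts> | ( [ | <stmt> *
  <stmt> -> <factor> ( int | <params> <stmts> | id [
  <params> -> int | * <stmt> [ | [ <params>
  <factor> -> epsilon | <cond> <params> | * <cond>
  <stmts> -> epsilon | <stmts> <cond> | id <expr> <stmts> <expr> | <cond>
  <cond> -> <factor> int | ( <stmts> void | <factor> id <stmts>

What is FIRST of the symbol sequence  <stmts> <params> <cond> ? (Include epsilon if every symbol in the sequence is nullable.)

{ (, *, [, id, int }

Add FIRST(<stmts>)\{epsilon} = { (, *, id, int }; <stmts> is nullable, continue.
Add FIRST(<params>) = { *, [, int }; <params> is not nullable, stop.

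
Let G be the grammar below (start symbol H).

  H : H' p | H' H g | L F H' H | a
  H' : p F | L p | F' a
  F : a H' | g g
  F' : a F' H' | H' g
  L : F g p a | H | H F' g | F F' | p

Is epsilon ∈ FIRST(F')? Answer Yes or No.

No nonterminal in this grammar is nullable.
No production of F' has an RHS whose symbols are all nullable, so F' is not nullable.

No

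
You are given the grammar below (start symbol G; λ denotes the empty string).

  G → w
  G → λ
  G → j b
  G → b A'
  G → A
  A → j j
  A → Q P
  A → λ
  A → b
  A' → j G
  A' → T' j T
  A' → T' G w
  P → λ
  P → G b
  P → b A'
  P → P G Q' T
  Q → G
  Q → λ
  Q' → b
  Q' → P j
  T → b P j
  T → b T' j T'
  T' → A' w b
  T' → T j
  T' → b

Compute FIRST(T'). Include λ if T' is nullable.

From T' → A' w b: add FIRST(A') = { b, j }.
From T' → T j: add FIRST(T) = { b }.
T' → b contributes {b}.
Union: FIRST(T') = { b, j }.

{ b, j }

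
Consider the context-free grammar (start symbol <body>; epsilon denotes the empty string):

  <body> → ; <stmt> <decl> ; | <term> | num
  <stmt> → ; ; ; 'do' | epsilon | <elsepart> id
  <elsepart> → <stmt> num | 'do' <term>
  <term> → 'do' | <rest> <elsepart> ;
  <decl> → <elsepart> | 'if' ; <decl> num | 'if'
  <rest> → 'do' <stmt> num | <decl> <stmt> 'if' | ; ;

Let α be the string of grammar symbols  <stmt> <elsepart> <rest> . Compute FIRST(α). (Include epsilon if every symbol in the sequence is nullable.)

Add FIRST(<stmt>)\{epsilon} = { 'do', ;, num }; <stmt> is nullable, continue.
Add FIRST(<elsepart>) = { 'do', ;, num }; <elsepart> is not nullable, stop.

{ 'do', ;, num }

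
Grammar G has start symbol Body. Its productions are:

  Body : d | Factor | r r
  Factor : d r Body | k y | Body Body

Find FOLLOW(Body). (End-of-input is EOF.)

{ EOF, d, k, r }

Body is the start symbol, so EOF ∈ FOLLOW(Body).
In Factor : d r Body: Body is at the end, add FOLLOW(Factor) = { EOF, d, k, r }.
In Factor : Body Body: add FIRST(Body) = { d, k, r }.
In Factor : Body Body: Body is at the end, add FOLLOW(Factor) = { EOF, d, k, r }.
Union: FOLLOW(Body) = { EOF, d, k, r }.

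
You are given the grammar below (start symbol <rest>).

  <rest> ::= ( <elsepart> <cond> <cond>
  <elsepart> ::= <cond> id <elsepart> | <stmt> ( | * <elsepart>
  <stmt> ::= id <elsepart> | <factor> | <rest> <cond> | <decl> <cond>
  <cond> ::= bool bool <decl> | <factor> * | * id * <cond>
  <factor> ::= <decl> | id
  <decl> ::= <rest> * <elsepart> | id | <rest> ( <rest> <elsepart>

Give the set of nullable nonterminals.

{ } (none)

No nonterminal has an empty production or an RHS whose symbols are all nullable.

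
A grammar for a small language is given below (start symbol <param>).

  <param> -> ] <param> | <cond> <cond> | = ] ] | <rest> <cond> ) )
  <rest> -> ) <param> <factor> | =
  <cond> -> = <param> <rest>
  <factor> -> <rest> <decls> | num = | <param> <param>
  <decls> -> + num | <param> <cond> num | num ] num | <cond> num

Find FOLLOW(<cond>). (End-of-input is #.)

In <param> -> <cond> <cond>: add FIRST(<cond>) = { = }.
In <param> -> <cond> <cond>: <cond> is at the end, add FOLLOW(<param>) = { #, ), +, =, ], num }.
In <param> -> <rest> <cond> ) ): add FIRST() )) = { ) }.
In <decls> -> <param> <cond> num: add FIRST(num) = { num }.
In <decls> -> <cond> num: add FIRST(num) = { num }.
Union: FOLLOW(<cond>) = { #, ), +, =, ], num }.

{ #, ), +, =, ], num }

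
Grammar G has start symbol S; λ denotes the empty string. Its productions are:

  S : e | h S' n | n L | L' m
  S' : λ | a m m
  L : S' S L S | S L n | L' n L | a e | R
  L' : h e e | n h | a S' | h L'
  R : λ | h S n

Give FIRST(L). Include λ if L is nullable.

From L : S' S L S: S' nullable, take FIRST(S') ∪ FIRST(S) = { a, e, h, n }.
From L : S L n: add FIRST(S) = { a, e, h, n }.
From L : L' n L: add FIRST(L') = { a, h, n }.
L : a e contributes {a}.
From L : R: add FIRST(R) = { h, λ } (including λ since R is nullable).
Union: FIRST(L) = { a, e, h, n, λ }.

{ a, e, h, n, λ }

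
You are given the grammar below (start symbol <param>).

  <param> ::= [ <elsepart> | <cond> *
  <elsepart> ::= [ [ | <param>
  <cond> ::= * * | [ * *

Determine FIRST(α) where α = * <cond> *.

{ * }

* is a terminal; add {*} and stop.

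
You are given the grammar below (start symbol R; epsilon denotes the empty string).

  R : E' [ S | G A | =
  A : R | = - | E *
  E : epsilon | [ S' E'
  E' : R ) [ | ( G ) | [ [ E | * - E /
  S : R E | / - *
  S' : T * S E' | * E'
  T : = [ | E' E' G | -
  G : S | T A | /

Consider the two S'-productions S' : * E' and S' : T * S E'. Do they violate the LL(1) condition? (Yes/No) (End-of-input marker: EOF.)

FIRST(* E') = { * } and FIRST(T * S E') = { (, *, -, /, =, [ }.
Both contain *, so the two alternatives are not disjoint — LL(1) conflict.

Yes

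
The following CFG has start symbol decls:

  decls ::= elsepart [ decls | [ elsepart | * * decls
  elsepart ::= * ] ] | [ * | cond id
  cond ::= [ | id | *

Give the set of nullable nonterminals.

No nonterminal has an empty production or an RHS whose symbols are all nullable.

{ } (none)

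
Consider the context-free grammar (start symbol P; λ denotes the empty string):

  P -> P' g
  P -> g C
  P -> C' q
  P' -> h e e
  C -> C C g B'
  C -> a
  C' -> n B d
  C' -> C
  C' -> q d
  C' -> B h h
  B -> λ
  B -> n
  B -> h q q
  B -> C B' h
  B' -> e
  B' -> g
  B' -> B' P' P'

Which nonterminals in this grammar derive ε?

{ B }

Directly nullable (have an λ-production): B.
No other nonterminal has a production whose RHS symbols are all nullable.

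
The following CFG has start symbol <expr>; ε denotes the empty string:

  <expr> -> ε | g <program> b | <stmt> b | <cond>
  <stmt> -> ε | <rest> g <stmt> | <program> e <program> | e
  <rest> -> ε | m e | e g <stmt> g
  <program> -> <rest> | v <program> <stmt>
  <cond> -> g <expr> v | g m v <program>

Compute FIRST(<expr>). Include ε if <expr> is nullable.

{ b, e, g, m, v, ε }

<expr> -> ε contributes ε.
<expr> -> g <program> b contributes {g}.
From <expr> -> <stmt> b: <stmt> nullable, take FIRST(<stmt>) ∪ {b} = { b, e, g, m, v }.
From <expr> -> <cond>: add FIRST(<cond>) = { g }.
Union: FIRST(<expr>) = { b, e, g, m, v, ε }.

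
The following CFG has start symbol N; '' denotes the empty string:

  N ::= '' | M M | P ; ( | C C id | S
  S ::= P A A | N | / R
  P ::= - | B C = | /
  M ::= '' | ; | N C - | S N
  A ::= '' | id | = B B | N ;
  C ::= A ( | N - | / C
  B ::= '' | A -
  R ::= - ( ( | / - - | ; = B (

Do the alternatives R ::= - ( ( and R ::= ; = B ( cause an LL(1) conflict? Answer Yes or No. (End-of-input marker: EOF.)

No

FIRST(- ( () = { - } and FIRST(; = B () = { ; }.
The FIRST sets are disjoint and neither alternative is nullable — no conflict.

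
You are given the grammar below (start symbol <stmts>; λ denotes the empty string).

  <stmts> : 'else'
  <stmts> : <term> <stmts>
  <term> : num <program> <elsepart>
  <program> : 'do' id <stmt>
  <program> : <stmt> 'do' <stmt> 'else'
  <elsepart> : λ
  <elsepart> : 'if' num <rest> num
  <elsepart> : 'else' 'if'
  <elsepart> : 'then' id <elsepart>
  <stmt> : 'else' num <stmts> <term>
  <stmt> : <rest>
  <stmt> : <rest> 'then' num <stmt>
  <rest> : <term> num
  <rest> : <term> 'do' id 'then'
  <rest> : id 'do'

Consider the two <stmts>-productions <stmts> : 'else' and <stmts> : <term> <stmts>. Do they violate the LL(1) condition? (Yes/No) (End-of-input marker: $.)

No

FIRST('else') = { 'else' } and FIRST(<term> <stmts>) = { num }.
The FIRST sets are disjoint and neither alternative is nullable — no conflict.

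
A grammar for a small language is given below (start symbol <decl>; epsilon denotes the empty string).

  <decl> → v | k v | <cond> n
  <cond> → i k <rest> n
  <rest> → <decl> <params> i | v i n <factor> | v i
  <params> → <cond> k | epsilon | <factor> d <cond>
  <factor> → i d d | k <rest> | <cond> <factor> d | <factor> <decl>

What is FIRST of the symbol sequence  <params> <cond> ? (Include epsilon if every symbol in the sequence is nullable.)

Add FIRST(<params>)\{epsilon} = { i, k }; <params> is nullable, continue.
Add FIRST(<cond>) = { i }; <cond> is not nullable, stop.

{ i, k }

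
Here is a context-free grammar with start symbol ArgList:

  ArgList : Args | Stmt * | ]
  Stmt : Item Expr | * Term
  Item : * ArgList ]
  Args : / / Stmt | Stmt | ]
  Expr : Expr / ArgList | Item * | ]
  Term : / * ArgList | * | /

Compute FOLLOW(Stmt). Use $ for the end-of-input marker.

{ $, *, /, ] }

In ArgList : Stmt *: add FIRST(*) = { * }.
In Args : / / Stmt: Stmt is at the end, add FOLLOW(Args) = { $, *, /, ] }.
In Args : Stmt: Stmt is at the end, add FOLLOW(Args) = { $, *, /, ] }.
Union: FOLLOW(Stmt) = { $, *, /, ] }.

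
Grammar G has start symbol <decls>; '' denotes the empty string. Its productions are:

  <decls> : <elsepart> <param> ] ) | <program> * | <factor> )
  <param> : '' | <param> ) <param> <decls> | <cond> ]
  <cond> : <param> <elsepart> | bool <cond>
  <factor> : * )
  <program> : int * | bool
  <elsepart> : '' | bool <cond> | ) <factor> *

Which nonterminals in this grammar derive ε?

Directly nullable (have an ''-production): <param>, <elsepart>.
<cond> : <param> <elsepart> with every symbol nullable, so <cond> is nullable.
No other nonterminal has a production whose RHS symbols are all nullable.

{ <cond>, <elsepart>, <param> }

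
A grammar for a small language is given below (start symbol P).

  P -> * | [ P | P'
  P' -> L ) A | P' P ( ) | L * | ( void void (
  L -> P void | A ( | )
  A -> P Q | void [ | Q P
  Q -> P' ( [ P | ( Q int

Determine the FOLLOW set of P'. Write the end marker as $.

In P -> P': P' is at the end, add FOLLOW(P) = { $, (, ), *, [, int, void }.
In P' -> P' P ( ): add FIRST(P ( )) = { (, ), *, [, void }.
In Q -> P' ( [ P: add FIRST(( [ P) = { ( }.
Union: FOLLOW(P') = { $, (, ), *, [, int, void }.

{ $, (, ), *, [, int, void }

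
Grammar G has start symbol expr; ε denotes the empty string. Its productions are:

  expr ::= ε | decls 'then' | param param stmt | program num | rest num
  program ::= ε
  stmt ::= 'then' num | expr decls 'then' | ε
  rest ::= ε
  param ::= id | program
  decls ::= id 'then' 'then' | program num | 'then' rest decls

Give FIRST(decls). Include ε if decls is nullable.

decls ::= id 'then' 'then' contributes {id}.
From decls ::= program num: program nullable, take FIRST(program) ∪ {num} = { num }.
decls ::= 'then' rest decls contributes {'then'}.
Union: FIRST(decls) = { 'then', id, num }.

{ 'then', id, num }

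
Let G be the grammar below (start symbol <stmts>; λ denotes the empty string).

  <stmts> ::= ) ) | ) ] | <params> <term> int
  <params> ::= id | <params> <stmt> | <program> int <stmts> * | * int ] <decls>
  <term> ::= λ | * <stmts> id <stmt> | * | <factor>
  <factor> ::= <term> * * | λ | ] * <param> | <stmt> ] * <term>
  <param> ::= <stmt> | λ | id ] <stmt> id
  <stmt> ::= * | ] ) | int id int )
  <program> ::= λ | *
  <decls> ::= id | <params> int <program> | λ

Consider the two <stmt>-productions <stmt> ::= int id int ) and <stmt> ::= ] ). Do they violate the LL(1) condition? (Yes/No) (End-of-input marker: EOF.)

FIRST(int id int )) = { int } and FIRST(] )) = { ] }.
The FIRST sets are disjoint and neither alternative is nullable — no conflict.

No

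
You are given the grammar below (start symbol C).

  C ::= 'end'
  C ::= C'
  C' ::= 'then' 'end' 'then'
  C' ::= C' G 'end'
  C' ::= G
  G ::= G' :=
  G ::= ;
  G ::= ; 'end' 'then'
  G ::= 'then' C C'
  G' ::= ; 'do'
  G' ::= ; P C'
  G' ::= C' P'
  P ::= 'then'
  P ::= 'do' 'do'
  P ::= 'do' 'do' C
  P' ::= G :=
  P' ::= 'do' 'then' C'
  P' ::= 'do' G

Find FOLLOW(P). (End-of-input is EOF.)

{ 'then', ; }

In G' ::= ; P C': add FIRST(C') = { 'then', ; }.
Union: FOLLOW(P) = { 'then', ; }.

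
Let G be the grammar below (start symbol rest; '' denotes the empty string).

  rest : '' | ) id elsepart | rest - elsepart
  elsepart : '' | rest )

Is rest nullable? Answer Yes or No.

rest has an ''-production, so rest ⇒ ''.

Yes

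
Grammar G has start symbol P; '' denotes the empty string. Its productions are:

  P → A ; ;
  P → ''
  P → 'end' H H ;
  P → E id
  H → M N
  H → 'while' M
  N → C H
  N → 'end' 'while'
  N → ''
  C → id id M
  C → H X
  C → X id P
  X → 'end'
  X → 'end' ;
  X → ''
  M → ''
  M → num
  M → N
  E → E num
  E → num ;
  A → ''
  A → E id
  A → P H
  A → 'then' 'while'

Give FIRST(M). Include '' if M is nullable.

{ 'end', 'while', id, num, '' }

M → '' contributes ''.
M → num contributes {num}.
From M → N: add FIRST(N) = { 'end', 'while', id, num, '' } (including '' since N is nullable).
Union: FIRST(M) = { 'end', 'while', id, num, '' }.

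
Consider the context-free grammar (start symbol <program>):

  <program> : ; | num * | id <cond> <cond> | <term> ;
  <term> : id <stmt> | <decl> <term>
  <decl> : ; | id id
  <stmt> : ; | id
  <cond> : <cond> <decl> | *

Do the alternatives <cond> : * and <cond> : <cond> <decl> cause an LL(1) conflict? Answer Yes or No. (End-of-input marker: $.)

Yes

FIRST(*) = { * } and FIRST(<cond> <decl>) = { * }.
Both contain *, so the two alternatives are not disjoint — LL(1) conflict.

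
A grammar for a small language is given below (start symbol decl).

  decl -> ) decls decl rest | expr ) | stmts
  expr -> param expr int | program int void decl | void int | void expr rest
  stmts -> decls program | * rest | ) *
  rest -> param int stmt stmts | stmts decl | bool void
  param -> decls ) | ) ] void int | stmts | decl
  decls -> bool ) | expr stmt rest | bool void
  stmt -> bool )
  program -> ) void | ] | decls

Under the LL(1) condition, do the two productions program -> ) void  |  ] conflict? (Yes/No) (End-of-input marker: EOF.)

No

FIRST() void) = { ) } and FIRST(]) = { ] }.
The FIRST sets are disjoint and neither alternative is nullable — no conflict.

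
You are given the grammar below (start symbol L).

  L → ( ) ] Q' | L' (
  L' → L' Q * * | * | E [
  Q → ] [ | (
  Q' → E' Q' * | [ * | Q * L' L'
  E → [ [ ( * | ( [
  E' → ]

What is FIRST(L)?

L → ( ) ] Q' contributes {(}.
From L → L' (: add FIRST(L') = { (, *, [ }.
Union: FIRST(L) = { (, *, [ }.

{ (, *, [ }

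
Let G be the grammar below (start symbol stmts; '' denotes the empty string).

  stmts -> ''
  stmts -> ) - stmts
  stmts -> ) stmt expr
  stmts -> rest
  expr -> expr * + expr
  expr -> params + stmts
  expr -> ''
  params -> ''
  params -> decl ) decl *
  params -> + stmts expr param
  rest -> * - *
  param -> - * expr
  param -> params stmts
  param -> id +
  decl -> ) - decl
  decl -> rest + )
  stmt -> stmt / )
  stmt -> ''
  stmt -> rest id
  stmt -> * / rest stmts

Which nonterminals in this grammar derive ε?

Directly nullable (have an ''-production): stmts, expr, params, stmt.
param -> params stmts with every symbol nullable, so param is nullable.
No other nonterminal has a production whose RHS symbols are all nullable.

{ expr, param, params, stmt, stmts }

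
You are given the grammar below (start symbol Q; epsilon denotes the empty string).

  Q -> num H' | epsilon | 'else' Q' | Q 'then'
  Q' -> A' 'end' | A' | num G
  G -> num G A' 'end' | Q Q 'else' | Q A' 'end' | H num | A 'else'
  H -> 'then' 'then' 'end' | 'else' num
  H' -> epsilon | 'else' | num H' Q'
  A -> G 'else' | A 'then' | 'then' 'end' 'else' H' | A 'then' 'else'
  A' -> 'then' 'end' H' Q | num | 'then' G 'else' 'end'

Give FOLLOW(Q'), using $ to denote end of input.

{ $, 'else', 'end', 'then', num }

In Q -> 'else' Q': Q' is at the end, add FOLLOW(Q) = { $, 'else', 'end', 'then', num }.
In H' -> num H' Q': Q' is at the end, add FOLLOW(H') = { $, 'else', 'end', 'then', num }.
Union: FOLLOW(Q') = { $, 'else', 'end', 'then', num }.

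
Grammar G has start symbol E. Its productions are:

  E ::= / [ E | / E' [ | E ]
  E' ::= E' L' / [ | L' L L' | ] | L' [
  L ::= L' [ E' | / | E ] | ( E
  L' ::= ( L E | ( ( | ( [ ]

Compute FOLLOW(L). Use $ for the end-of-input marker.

{ (, / }

In E' ::= L' L L': add FIRST(L') = { ( }.
In L' ::= ( L E: add FIRST(E) = { / }.
Union: FOLLOW(L) = { (, / }.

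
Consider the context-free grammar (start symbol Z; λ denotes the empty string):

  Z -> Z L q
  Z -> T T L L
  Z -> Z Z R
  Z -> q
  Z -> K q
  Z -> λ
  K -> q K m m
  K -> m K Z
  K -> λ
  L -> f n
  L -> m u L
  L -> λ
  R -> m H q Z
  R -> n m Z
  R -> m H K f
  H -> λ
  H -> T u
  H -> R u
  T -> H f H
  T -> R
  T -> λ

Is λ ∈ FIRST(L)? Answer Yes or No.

Yes

L has an λ-production, so L ⇒ λ.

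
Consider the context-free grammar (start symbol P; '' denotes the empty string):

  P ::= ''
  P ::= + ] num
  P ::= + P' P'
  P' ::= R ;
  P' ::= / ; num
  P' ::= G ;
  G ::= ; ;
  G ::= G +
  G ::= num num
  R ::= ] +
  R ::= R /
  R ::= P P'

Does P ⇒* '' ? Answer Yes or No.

Yes

P has an ''-production, so P ⇒ ''.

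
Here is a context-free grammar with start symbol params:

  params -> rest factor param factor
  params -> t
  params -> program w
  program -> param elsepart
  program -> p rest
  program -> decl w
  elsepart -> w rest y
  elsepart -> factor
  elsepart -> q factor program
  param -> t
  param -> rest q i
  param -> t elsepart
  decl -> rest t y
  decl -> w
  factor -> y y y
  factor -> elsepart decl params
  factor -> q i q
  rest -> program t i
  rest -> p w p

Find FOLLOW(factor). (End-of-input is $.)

{ $, p, q, t, w, y }

In params -> rest factor param factor: add FIRST(param factor) = { p, t, w }.
In params -> rest factor param factor: factor is at the end, add FOLLOW(params) = { $, p, q, t, w, y }.
In elsepart -> factor: factor is at the end, add FOLLOW(elsepart) = { p, q, t, w, y }.
In elsepart -> q factor program: add FIRST(program) = { p, t, w }.
Union: FOLLOW(factor) = { $, p, q, t, w, y }.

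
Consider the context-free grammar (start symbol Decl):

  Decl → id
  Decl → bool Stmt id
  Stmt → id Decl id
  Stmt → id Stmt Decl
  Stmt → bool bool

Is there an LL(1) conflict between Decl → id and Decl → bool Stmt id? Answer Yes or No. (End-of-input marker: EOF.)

No

FIRST(id) = { id } and FIRST(bool Stmt id) = { bool }.
The FIRST sets are disjoint and neither alternative is nullable — no conflict.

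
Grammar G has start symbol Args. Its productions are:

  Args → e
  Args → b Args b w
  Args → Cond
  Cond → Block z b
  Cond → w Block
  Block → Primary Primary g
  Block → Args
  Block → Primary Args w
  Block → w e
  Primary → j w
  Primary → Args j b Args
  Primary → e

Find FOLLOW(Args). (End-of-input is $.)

Args is the start symbol, so $ ∈ FOLLOW(Args).
In Args → b Args b w: add FIRST(b w) = { b }.
In Block → Args: Args is at the end, add FOLLOW(Block) = { $, b, e, g, j, w, z }.
In Block → Primary Args w: add FIRST(w) = { w }.
In Primary → Args j b Args: add FIRST(j b Args) = { j }.
In Primary → Args j b Args: Args is at the end, add FOLLOW(Primary) = { b, e, g, j, w }.
Union: FOLLOW(Args) = { $, b, e, g, j, w, z }.

{ $, b, e, g, j, w, z }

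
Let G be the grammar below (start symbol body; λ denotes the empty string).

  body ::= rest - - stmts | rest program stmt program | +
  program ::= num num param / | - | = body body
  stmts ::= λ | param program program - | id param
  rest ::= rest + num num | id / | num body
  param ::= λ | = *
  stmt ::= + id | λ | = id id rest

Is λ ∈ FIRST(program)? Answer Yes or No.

No

Nullable nonterminals: param, stmt, stmts.
No production of program has an RHS whose symbols are all nullable, so program is not nullable.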